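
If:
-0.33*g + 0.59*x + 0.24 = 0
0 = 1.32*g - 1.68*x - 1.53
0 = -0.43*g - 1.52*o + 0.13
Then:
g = 2.23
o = -0.54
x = 0.84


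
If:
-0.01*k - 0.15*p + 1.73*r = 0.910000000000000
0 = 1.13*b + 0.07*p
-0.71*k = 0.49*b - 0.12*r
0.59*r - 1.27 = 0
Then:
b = -1.16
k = 1.16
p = 18.68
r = 2.15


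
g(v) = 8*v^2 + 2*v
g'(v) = 16*v + 2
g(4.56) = 175.47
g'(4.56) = 74.96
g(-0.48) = 0.88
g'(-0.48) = -5.68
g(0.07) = 0.18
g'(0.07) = 3.12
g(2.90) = 73.08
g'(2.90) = 48.40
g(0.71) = 5.45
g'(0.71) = 13.36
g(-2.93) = 62.82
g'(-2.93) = -44.88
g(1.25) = 15.00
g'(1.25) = 22.00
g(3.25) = 91.00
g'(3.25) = 54.00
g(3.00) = 78.00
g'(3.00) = 50.00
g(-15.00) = 1770.00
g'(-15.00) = -238.00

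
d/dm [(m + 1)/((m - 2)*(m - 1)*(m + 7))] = (-2*m^3 - 7*m^2 - 8*m + 33)/(m^6 + 8*m^5 - 22*m^4 - 124*m^3 + 473*m^2 - 532*m + 196)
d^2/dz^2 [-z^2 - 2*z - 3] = -2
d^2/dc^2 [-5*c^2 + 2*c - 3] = -10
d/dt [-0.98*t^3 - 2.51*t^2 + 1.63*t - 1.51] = -2.94*t^2 - 5.02*t + 1.63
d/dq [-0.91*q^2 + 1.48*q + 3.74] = 1.48 - 1.82*q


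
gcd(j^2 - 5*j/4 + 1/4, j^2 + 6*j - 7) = j - 1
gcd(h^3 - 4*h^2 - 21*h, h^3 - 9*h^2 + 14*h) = h^2 - 7*h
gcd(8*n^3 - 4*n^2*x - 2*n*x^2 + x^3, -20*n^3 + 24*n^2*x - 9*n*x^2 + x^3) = 4*n^2 - 4*n*x + x^2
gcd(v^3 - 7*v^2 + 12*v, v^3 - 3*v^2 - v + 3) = v - 3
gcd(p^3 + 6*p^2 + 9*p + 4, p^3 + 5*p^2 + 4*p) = p^2 + 5*p + 4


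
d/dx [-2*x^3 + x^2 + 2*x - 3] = -6*x^2 + 2*x + 2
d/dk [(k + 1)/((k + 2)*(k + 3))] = (-k^2 - 2*k + 1)/(k^4 + 10*k^3 + 37*k^2 + 60*k + 36)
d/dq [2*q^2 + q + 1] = 4*q + 1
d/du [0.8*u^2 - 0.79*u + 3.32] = 1.6*u - 0.79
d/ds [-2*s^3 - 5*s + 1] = -6*s^2 - 5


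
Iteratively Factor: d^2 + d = (d + 1)*(d)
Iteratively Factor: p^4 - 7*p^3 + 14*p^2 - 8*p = (p - 4)*(p^3 - 3*p^2 + 2*p) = (p - 4)*(p - 2)*(p^2 - p) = p*(p - 4)*(p - 2)*(p - 1)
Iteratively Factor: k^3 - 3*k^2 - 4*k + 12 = (k + 2)*(k^2 - 5*k + 6) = (k - 3)*(k + 2)*(k - 2)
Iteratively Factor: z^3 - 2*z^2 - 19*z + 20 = (z + 4)*(z^2 - 6*z + 5) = (z - 5)*(z + 4)*(z - 1)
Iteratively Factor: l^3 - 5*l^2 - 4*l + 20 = (l - 2)*(l^2 - 3*l - 10) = (l - 5)*(l - 2)*(l + 2)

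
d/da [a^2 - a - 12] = 2*a - 1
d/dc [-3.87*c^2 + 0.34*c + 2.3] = 0.34 - 7.74*c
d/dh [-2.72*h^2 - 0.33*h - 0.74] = -5.44*h - 0.33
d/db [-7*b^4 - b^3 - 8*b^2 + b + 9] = -28*b^3 - 3*b^2 - 16*b + 1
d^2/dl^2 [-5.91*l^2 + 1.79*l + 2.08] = -11.8200000000000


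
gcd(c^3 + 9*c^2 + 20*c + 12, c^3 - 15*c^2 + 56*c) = 1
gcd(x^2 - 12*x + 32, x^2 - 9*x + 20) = x - 4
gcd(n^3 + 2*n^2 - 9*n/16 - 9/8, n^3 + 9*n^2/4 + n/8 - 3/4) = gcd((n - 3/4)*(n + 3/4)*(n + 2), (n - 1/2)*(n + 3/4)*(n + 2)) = n^2 + 11*n/4 + 3/2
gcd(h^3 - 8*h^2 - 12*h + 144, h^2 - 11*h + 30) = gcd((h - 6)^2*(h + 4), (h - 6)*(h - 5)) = h - 6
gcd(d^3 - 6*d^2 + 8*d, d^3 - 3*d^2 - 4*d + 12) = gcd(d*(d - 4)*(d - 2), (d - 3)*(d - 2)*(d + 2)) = d - 2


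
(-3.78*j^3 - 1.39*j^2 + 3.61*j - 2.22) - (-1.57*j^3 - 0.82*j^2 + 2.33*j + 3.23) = -2.21*j^3 - 0.57*j^2 + 1.28*j - 5.45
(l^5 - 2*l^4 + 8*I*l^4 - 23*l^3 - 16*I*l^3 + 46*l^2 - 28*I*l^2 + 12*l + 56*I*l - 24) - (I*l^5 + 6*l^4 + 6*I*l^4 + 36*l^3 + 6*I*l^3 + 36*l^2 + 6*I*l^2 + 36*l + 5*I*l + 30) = l^5 - I*l^5 - 8*l^4 + 2*I*l^4 - 59*l^3 - 22*I*l^3 + 10*l^2 - 34*I*l^2 - 24*l + 51*I*l - 54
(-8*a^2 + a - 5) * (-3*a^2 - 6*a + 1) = 24*a^4 + 45*a^3 + a^2 + 31*a - 5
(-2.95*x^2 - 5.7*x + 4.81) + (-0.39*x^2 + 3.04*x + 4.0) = -3.34*x^2 - 2.66*x + 8.81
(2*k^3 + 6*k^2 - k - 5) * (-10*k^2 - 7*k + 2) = -20*k^5 - 74*k^4 - 28*k^3 + 69*k^2 + 33*k - 10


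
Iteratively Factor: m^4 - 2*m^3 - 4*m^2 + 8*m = (m + 2)*(m^3 - 4*m^2 + 4*m) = m*(m + 2)*(m^2 - 4*m + 4) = m*(m - 2)*(m + 2)*(m - 2)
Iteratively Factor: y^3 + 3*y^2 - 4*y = (y + 4)*(y^2 - y) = (y - 1)*(y + 4)*(y)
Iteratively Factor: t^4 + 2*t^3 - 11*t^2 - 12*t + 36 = (t - 2)*(t^3 + 4*t^2 - 3*t - 18) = (t - 2)*(t + 3)*(t^2 + t - 6) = (t - 2)*(t + 3)^2*(t - 2)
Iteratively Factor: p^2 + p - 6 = (p + 3)*(p - 2)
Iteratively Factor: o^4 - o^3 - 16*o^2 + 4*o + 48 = (o - 2)*(o^3 + o^2 - 14*o - 24) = (o - 2)*(o + 3)*(o^2 - 2*o - 8) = (o - 2)*(o + 2)*(o + 3)*(o - 4)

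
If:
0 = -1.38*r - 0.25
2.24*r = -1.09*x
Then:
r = -0.18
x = 0.37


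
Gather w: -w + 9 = 9 - w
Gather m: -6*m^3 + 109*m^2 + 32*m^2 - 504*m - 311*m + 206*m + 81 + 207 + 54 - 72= -6*m^3 + 141*m^2 - 609*m + 270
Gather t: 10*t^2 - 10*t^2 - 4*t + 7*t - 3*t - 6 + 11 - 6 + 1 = 0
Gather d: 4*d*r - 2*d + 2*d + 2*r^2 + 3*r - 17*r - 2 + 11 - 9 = 4*d*r + 2*r^2 - 14*r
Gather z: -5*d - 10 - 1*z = -5*d - z - 10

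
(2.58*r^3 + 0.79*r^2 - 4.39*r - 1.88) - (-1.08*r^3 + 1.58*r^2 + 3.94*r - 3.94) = 3.66*r^3 - 0.79*r^2 - 8.33*r + 2.06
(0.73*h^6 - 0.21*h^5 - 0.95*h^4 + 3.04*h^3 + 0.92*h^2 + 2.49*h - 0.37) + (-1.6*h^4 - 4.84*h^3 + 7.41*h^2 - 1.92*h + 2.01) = 0.73*h^6 - 0.21*h^5 - 2.55*h^4 - 1.8*h^3 + 8.33*h^2 + 0.57*h + 1.64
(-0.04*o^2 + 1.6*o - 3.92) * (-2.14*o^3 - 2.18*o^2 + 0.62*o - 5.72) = 0.0856*o^5 - 3.3368*o^4 + 4.876*o^3 + 9.7664*o^2 - 11.5824*o + 22.4224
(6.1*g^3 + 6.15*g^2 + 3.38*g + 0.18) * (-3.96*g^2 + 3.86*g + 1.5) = -24.156*g^5 - 0.808000000000003*g^4 + 19.5042*g^3 + 21.559*g^2 + 5.7648*g + 0.27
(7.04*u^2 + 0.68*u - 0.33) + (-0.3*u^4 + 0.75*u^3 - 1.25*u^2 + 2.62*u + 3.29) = -0.3*u^4 + 0.75*u^3 + 5.79*u^2 + 3.3*u + 2.96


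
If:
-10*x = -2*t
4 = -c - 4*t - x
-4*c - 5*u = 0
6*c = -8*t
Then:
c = 80/43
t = -60/43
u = -64/43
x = -12/43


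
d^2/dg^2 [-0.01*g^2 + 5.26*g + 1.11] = -0.0200000000000000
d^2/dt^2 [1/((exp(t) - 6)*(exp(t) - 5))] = (4*exp(3*t) - 33*exp(2*t) + exp(t) + 330)*exp(t)/(exp(6*t) - 33*exp(5*t) + 453*exp(4*t) - 3311*exp(3*t) + 13590*exp(2*t) - 29700*exp(t) + 27000)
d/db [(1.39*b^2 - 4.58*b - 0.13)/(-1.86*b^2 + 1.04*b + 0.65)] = (-7.0732*b^2 + 1.3234*b - 2.8418)/(3.4596*b^4 - 3.8688*b^3 - 1.3364*b^2 + 1.352*b + 0.4225)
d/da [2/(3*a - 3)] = -2/(3*(a - 1)^2)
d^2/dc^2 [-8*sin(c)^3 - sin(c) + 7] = (72*sin(c)^2 - 47)*sin(c)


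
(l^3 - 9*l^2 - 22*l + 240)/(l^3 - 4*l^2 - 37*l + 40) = (l - 6)/(l - 1)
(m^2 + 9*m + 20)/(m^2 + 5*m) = (m + 4)/m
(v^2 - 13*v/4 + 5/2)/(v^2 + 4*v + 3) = (4*v^2 - 13*v + 10)/(4*(v^2 + 4*v + 3))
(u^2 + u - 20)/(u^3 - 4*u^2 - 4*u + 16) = (u + 5)/(u^2 - 4)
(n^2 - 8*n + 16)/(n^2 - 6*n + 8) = (n - 4)/(n - 2)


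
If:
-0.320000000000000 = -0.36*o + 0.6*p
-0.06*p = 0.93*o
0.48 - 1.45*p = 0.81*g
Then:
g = 1.51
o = 0.03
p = -0.51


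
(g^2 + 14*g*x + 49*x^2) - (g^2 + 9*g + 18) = 14*g*x - 9*g + 49*x^2 - 18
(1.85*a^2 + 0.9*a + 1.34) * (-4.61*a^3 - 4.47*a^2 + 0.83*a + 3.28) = -8.5285*a^5 - 12.4185*a^4 - 8.6649*a^3 + 0.8252*a^2 + 4.0642*a + 4.3952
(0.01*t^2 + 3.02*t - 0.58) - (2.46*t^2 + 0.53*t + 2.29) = -2.45*t^2 + 2.49*t - 2.87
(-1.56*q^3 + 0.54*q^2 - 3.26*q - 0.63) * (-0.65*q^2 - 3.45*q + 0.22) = 1.014*q^5 + 5.031*q^4 - 0.0872000000000006*q^3 + 11.7753*q^2 + 1.4563*q - 0.1386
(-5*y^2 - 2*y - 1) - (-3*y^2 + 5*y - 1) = -2*y^2 - 7*y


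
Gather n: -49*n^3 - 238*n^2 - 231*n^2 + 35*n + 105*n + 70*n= -49*n^3 - 469*n^2 + 210*n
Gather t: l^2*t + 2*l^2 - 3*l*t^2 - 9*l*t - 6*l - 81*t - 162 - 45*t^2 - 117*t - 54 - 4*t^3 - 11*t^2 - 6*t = 2*l^2 - 6*l - 4*t^3 + t^2*(-3*l - 56) + t*(l^2 - 9*l - 204) - 216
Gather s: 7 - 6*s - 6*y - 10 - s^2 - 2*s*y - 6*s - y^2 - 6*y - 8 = -s^2 + s*(-2*y - 12) - y^2 - 12*y - 11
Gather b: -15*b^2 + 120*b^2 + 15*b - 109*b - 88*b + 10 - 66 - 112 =105*b^2 - 182*b - 168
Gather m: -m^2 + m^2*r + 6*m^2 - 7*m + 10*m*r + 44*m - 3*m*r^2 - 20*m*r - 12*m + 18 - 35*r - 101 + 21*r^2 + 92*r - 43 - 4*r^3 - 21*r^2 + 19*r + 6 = m^2*(r + 5) + m*(-3*r^2 - 10*r + 25) - 4*r^3 + 76*r - 120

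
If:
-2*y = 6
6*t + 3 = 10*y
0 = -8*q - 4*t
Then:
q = 11/4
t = -11/2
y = -3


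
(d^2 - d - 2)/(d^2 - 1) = (d - 2)/(d - 1)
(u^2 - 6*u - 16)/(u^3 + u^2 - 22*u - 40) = (u - 8)/(u^2 - u - 20)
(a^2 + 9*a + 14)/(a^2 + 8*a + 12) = (a + 7)/(a + 6)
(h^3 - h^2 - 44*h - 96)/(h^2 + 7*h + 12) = h - 8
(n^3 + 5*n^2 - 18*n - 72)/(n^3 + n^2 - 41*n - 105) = (n^2 + 2*n - 24)/(n^2 - 2*n - 35)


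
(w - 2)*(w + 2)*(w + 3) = w^3 + 3*w^2 - 4*w - 12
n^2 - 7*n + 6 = (n - 6)*(n - 1)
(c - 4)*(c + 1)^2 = c^3 - 2*c^2 - 7*c - 4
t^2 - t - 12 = (t - 4)*(t + 3)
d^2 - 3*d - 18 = (d - 6)*(d + 3)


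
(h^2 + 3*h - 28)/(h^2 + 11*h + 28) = (h - 4)/(h + 4)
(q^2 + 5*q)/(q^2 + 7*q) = (q + 5)/(q + 7)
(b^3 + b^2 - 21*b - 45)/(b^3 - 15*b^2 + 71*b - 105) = (b^2 + 6*b + 9)/(b^2 - 10*b + 21)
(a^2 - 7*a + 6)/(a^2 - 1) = (a - 6)/(a + 1)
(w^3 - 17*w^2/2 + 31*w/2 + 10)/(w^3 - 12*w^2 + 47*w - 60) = (w + 1/2)/(w - 3)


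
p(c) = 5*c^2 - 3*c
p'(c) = 10*c - 3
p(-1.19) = 10.65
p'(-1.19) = -14.90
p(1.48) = 6.51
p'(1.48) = 11.80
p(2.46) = 22.88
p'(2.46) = 21.60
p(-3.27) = 63.27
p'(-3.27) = -35.70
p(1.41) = 5.71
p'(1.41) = 11.10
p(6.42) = 186.82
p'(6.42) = 61.20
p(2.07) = 15.21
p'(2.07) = 17.70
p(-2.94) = 52.04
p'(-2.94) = -32.40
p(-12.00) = 756.00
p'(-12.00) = -123.00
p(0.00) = 0.00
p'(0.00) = -3.00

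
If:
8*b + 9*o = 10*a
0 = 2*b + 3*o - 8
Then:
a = 16/5 - 3*o/10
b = 4 - 3*o/2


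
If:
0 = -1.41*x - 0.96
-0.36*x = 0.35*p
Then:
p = 0.70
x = -0.68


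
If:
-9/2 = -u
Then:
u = 9/2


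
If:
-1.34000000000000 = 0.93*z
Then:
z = -1.44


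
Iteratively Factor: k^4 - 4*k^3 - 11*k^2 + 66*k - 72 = (k - 3)*(k^3 - k^2 - 14*k + 24) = (k - 3)*(k - 2)*(k^2 + k - 12) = (k - 3)*(k - 2)*(k + 4)*(k - 3)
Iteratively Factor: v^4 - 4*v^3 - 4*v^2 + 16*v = (v - 2)*(v^3 - 2*v^2 - 8*v) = v*(v - 2)*(v^2 - 2*v - 8) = v*(v - 2)*(v + 2)*(v - 4)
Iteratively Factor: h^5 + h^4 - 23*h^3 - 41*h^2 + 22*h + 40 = (h - 5)*(h^4 + 6*h^3 + 7*h^2 - 6*h - 8) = (h - 5)*(h + 1)*(h^3 + 5*h^2 + 2*h - 8) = (h - 5)*(h - 1)*(h + 1)*(h^2 + 6*h + 8) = (h - 5)*(h - 1)*(h + 1)*(h + 2)*(h + 4)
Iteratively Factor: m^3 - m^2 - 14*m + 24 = (m + 4)*(m^2 - 5*m + 6) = (m - 2)*(m + 4)*(m - 3)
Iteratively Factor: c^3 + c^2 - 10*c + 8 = (c - 1)*(c^2 + 2*c - 8) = (c - 2)*(c - 1)*(c + 4)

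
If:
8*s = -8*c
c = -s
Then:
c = -s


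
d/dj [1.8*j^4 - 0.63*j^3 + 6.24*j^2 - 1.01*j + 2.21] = 7.2*j^3 - 1.89*j^2 + 12.48*j - 1.01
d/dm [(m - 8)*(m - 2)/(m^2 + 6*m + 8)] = 16*(m^2 - m - 11)/(m^4 + 12*m^3 + 52*m^2 + 96*m + 64)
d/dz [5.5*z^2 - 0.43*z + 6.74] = 11.0*z - 0.43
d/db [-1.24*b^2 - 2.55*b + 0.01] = -2.48*b - 2.55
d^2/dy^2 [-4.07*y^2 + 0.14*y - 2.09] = -8.14000000000000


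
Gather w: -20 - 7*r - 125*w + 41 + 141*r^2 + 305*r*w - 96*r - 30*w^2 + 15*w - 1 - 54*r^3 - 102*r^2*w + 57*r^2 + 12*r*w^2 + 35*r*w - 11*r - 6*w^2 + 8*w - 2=-54*r^3 + 198*r^2 - 114*r + w^2*(12*r - 36) + w*(-102*r^2 + 340*r - 102) + 18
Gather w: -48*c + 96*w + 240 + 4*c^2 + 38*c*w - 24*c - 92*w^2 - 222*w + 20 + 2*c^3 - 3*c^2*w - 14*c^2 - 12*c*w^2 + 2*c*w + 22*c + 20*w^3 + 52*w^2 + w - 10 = 2*c^3 - 10*c^2 - 50*c + 20*w^3 + w^2*(-12*c - 40) + w*(-3*c^2 + 40*c - 125) + 250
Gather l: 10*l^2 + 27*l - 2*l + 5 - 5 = 10*l^2 + 25*l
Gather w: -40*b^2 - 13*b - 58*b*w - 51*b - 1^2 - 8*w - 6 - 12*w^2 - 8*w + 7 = -40*b^2 - 64*b - 12*w^2 + w*(-58*b - 16)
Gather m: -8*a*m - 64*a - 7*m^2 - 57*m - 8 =-64*a - 7*m^2 + m*(-8*a - 57) - 8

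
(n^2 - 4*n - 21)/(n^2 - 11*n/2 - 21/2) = 2*(n + 3)/(2*n + 3)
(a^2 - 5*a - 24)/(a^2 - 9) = (a - 8)/(a - 3)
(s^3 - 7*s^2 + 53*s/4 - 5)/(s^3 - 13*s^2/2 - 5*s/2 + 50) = (4*s^2 - 12*s + 5)/(2*(2*s^2 - 5*s - 25))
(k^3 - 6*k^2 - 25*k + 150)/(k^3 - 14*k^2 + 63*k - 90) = (k + 5)/(k - 3)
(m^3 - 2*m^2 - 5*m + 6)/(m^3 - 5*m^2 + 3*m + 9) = (m^2 + m - 2)/(m^2 - 2*m - 3)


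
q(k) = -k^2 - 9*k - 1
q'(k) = -2*k - 9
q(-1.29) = 8.95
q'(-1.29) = -6.42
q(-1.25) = 8.69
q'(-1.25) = -6.50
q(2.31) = -27.13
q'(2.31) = -13.62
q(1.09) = -12.00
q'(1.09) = -11.18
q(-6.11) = 16.66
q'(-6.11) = 3.22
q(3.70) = -47.99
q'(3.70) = -16.40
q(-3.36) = 17.95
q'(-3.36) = -2.28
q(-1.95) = 12.75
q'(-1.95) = -5.10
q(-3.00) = 17.00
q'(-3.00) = -3.00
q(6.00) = -91.00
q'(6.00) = -21.00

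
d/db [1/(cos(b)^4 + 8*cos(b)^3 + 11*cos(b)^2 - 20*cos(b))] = 2*(2*cos(b)^3 + 12*cos(b)^2 + 11*cos(b) - 10)*sin(b)/((cos(b)^3 + 8*cos(b)^2 + 11*cos(b) - 20)^2*cos(b)^2)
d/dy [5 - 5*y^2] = -10*y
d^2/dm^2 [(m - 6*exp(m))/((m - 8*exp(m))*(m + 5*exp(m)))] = (-3*m^4*exp(m) + 151*m^3*exp(2*m) + 12*m^3*exp(m) + 2*m^3 - 1080*m^2*exp(3*m) - 480*m^2*exp(2*m) - 36*m^2*exp(m) + 7120*m*exp(4*m) + 2880*m*exp(3*m) + 348*m*exp(2*m) - 9600*exp(5*m) - 9280*exp(4*m) - 828*exp(3*m))/(m^6 - 9*m^5*exp(m) - 93*m^4*exp(2*m) + 693*m^3*exp(3*m) + 3720*m^2*exp(4*m) - 14400*m*exp(5*m) - 64000*exp(6*m))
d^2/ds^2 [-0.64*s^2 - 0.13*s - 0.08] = -1.28000000000000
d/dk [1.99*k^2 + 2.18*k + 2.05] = 3.98*k + 2.18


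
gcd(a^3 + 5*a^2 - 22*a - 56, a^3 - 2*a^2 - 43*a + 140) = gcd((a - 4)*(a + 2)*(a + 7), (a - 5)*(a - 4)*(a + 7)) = a^2 + 3*a - 28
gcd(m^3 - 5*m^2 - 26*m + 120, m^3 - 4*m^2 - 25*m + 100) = m^2 + m - 20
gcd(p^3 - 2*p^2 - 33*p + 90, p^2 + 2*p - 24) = p + 6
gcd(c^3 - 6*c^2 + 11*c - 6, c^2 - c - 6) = c - 3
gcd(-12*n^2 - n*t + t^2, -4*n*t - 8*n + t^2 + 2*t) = -4*n + t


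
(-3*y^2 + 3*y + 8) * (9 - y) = 3*y^3 - 30*y^2 + 19*y + 72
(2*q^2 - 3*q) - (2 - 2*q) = 2*q^2 - q - 2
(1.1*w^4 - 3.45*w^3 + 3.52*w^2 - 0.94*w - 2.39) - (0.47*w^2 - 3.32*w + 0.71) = 1.1*w^4 - 3.45*w^3 + 3.05*w^2 + 2.38*w - 3.1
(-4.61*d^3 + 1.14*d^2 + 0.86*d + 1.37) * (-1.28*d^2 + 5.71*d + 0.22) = 5.9008*d^5 - 27.7823*d^4 + 4.3944*d^3 + 3.4078*d^2 + 8.0119*d + 0.3014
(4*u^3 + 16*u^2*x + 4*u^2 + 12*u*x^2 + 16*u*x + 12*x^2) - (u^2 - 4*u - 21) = 4*u^3 + 16*u^2*x + 3*u^2 + 12*u*x^2 + 16*u*x + 4*u + 12*x^2 + 21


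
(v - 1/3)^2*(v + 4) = v^3 + 10*v^2/3 - 23*v/9 + 4/9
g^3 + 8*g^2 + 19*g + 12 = (g + 1)*(g + 3)*(g + 4)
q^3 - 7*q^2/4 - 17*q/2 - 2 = (q - 4)*(q + 1/4)*(q + 2)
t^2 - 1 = (t - 1)*(t + 1)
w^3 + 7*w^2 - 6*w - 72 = (w - 3)*(w + 4)*(w + 6)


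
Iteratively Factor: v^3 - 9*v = (v - 3)*(v^2 + 3*v) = (v - 3)*(v + 3)*(v)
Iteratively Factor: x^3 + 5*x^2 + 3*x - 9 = (x + 3)*(x^2 + 2*x - 3) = (x + 3)^2*(x - 1)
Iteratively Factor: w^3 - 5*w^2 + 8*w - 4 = (w - 1)*(w^2 - 4*w + 4) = (w - 2)*(w - 1)*(w - 2)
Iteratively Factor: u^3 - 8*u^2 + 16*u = (u - 4)*(u^2 - 4*u) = (u - 4)^2*(u)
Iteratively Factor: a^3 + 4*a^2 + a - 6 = (a - 1)*(a^2 + 5*a + 6) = (a - 1)*(a + 2)*(a + 3)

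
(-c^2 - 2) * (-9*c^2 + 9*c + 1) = 9*c^4 - 9*c^3 + 17*c^2 - 18*c - 2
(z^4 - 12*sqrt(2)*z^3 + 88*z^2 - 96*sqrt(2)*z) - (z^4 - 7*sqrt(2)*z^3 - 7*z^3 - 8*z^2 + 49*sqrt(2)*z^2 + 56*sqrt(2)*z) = -5*sqrt(2)*z^3 + 7*z^3 - 49*sqrt(2)*z^2 + 96*z^2 - 152*sqrt(2)*z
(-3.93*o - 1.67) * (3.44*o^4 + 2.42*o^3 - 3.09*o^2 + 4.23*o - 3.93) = -13.5192*o^5 - 15.2554*o^4 + 8.1023*o^3 - 11.4636*o^2 + 8.3808*o + 6.5631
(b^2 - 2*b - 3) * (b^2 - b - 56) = b^4 - 3*b^3 - 57*b^2 + 115*b + 168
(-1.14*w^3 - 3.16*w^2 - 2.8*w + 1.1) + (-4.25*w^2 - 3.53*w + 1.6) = -1.14*w^3 - 7.41*w^2 - 6.33*w + 2.7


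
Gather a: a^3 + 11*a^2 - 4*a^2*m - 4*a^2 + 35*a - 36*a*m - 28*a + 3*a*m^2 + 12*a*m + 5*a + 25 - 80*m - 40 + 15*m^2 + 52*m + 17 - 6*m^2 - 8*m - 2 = a^3 + a^2*(7 - 4*m) + a*(3*m^2 - 24*m + 12) + 9*m^2 - 36*m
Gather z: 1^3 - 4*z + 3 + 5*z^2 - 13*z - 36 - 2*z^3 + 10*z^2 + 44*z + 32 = -2*z^3 + 15*z^2 + 27*z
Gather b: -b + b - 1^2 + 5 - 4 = 0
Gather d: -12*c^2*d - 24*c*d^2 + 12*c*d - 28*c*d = -24*c*d^2 + d*(-12*c^2 - 16*c)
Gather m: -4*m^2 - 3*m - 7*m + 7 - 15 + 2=-4*m^2 - 10*m - 6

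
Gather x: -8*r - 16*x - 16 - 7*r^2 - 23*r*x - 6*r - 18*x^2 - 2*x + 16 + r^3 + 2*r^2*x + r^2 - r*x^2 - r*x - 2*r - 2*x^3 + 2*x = r^3 - 6*r^2 - 16*r - 2*x^3 + x^2*(-r - 18) + x*(2*r^2 - 24*r - 16)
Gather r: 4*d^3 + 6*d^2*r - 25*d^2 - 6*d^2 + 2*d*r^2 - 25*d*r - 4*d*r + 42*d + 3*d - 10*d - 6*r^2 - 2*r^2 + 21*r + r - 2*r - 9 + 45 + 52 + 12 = 4*d^3 - 31*d^2 + 35*d + r^2*(2*d - 8) + r*(6*d^2 - 29*d + 20) + 100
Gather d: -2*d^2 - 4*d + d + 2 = -2*d^2 - 3*d + 2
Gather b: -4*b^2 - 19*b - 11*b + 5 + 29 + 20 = -4*b^2 - 30*b + 54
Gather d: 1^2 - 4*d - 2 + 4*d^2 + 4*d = 4*d^2 - 1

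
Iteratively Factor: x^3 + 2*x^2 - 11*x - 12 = (x - 3)*(x^2 + 5*x + 4) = (x - 3)*(x + 4)*(x + 1)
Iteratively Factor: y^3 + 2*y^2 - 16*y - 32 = (y - 4)*(y^2 + 6*y + 8) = (y - 4)*(y + 2)*(y + 4)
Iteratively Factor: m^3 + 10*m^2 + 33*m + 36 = (m + 4)*(m^2 + 6*m + 9) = (m + 3)*(m + 4)*(m + 3)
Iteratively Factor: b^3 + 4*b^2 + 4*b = (b)*(b^2 + 4*b + 4) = b*(b + 2)*(b + 2)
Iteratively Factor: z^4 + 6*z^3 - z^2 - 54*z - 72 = (z + 3)*(z^3 + 3*z^2 - 10*z - 24) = (z - 3)*(z + 3)*(z^2 + 6*z + 8) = (z - 3)*(z + 3)*(z + 4)*(z + 2)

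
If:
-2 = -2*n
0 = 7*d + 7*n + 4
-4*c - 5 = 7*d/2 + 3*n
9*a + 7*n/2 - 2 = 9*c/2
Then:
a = -23/48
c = -5/8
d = -11/7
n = 1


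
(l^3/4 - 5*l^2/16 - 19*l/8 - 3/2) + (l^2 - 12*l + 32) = l^3/4 + 11*l^2/16 - 115*l/8 + 61/2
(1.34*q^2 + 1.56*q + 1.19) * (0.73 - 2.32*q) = -3.1088*q^3 - 2.641*q^2 - 1.622*q + 0.8687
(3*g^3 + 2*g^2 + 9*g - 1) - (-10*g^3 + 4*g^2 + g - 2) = 13*g^3 - 2*g^2 + 8*g + 1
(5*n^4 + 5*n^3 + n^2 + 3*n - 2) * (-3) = -15*n^4 - 15*n^3 - 3*n^2 - 9*n + 6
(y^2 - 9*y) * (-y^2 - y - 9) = -y^4 + 8*y^3 + 81*y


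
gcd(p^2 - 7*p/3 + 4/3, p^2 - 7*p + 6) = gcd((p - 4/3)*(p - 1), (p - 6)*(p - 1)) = p - 1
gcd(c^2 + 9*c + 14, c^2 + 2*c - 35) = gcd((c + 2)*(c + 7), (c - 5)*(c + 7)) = c + 7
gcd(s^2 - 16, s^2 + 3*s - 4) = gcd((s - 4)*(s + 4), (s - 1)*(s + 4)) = s + 4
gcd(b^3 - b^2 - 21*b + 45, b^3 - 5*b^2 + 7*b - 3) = b - 3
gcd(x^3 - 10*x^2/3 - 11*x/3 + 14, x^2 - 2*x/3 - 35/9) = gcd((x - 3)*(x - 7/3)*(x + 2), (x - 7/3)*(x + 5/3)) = x - 7/3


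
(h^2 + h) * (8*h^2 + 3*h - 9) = 8*h^4 + 11*h^3 - 6*h^2 - 9*h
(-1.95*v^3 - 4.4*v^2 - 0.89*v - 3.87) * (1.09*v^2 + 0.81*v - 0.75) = -2.1255*v^5 - 6.3755*v^4 - 3.0716*v^3 - 1.6392*v^2 - 2.4672*v + 2.9025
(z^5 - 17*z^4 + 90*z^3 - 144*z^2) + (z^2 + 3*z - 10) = z^5 - 17*z^4 + 90*z^3 - 143*z^2 + 3*z - 10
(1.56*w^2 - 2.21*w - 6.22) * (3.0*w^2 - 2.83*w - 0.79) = 4.68*w^4 - 11.0448*w^3 - 13.6381*w^2 + 19.3485*w + 4.9138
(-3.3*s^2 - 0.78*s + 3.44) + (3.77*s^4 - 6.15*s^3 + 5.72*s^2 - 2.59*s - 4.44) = 3.77*s^4 - 6.15*s^3 + 2.42*s^2 - 3.37*s - 1.0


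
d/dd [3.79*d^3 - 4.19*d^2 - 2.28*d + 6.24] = 11.37*d^2 - 8.38*d - 2.28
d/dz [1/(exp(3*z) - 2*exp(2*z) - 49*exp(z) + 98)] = (-3*exp(2*z) + 4*exp(z) + 49)*exp(z)/(exp(3*z) - 2*exp(2*z) - 49*exp(z) + 98)^2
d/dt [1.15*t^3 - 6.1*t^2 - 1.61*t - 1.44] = 3.45*t^2 - 12.2*t - 1.61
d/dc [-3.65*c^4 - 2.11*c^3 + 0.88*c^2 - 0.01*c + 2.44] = -14.6*c^3 - 6.33*c^2 + 1.76*c - 0.01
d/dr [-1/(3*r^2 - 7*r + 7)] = (6*r - 7)/(3*r^2 - 7*r + 7)^2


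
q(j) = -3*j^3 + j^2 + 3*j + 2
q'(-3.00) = -84.00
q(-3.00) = 83.00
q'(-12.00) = -1317.00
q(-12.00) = 5294.00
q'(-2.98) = -82.88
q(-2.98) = 81.33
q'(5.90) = -298.49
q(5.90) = -561.63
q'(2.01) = -29.34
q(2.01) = -12.29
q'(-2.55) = -60.62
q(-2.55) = 50.60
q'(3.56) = -103.94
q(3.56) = -110.00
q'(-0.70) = -2.81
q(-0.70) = 1.42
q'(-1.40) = -17.44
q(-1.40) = 7.99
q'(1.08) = -5.34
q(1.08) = 2.63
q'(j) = -9*j^2 + 2*j + 3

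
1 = 1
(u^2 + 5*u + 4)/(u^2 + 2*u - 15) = (u^2 + 5*u + 4)/(u^2 + 2*u - 15)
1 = 1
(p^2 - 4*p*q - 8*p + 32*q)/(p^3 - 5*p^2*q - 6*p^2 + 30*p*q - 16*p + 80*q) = (p - 4*q)/(p^2 - 5*p*q + 2*p - 10*q)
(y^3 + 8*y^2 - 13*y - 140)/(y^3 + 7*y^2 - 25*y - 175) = (y - 4)/(y - 5)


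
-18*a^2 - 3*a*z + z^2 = (-6*a + z)*(3*a + z)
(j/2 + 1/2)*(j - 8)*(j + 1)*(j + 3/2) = j^4/2 - 9*j^3/4 - 12*j^2 - 61*j/4 - 6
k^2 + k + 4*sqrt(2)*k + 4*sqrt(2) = (k + 1)*(k + 4*sqrt(2))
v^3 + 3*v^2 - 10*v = v*(v - 2)*(v + 5)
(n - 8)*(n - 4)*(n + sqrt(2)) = n^3 - 12*n^2 + sqrt(2)*n^2 - 12*sqrt(2)*n + 32*n + 32*sqrt(2)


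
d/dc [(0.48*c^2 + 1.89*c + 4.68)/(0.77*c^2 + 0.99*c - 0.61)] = (-0.9801*c^2 - 7.7928*c - 5.7861)/(0.5929*c^4 + 1.5246*c^3 + 0.0407*c^2 - 1.2078*c + 0.3721)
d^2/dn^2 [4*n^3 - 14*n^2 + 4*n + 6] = 24*n - 28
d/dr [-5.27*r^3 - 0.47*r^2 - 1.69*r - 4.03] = -15.81*r^2 - 0.94*r - 1.69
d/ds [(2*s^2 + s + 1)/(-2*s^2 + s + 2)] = (4*s^2 + 12*s + 1)/(4*s^4 - 4*s^3 - 7*s^2 + 4*s + 4)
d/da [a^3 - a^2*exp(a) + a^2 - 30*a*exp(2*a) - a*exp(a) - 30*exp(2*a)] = -a^2*exp(a) + 3*a^2 - 60*a*exp(2*a) - 3*a*exp(a) + 2*a - 90*exp(2*a) - exp(a)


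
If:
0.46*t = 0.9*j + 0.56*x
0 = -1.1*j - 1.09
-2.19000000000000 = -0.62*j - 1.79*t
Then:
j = -0.99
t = 1.57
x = 2.88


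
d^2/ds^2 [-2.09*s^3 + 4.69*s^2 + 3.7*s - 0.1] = 9.38 - 12.54*s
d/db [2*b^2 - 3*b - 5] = 4*b - 3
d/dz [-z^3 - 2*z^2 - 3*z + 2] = -3*z^2 - 4*z - 3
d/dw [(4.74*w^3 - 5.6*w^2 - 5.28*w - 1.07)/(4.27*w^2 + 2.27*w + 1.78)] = (20.2398*w^4 + 21.5196*w^3 + 35.1452*w^2 - 10.7982*w - 6.9695)/(18.2329*w^4 + 19.3858*w^3 + 20.3541*w^2 + 8.0812*w + 3.1684)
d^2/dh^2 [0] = 0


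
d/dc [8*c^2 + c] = 16*c + 1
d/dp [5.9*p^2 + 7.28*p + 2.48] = 11.8*p + 7.28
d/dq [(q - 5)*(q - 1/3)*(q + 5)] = 3*q^2 - 2*q/3 - 25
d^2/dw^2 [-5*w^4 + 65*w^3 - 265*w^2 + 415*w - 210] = -60*w^2 + 390*w - 530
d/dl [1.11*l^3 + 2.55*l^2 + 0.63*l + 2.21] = 3.33*l^2 + 5.1*l + 0.63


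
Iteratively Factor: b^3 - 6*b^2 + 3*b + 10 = (b - 2)*(b^2 - 4*b - 5) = (b - 5)*(b - 2)*(b + 1)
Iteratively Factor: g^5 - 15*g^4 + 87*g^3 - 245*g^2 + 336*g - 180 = (g - 2)*(g^4 - 13*g^3 + 61*g^2 - 123*g + 90) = (g - 3)*(g - 2)*(g^3 - 10*g^2 + 31*g - 30) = (g - 5)*(g - 3)*(g - 2)*(g^2 - 5*g + 6) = (g - 5)*(g - 3)^2*(g - 2)*(g - 2)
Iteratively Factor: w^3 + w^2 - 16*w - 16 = (w + 1)*(w^2 - 16) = (w + 1)*(w + 4)*(w - 4)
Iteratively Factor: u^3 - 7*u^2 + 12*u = (u - 4)*(u^2 - 3*u) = u*(u - 4)*(u - 3)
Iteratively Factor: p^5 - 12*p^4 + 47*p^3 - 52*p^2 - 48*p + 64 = (p - 4)*(p^4 - 8*p^3 + 15*p^2 + 8*p - 16) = (p - 4)*(p + 1)*(p^3 - 9*p^2 + 24*p - 16) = (p - 4)^2*(p + 1)*(p^2 - 5*p + 4) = (p - 4)^2*(p - 1)*(p + 1)*(p - 4)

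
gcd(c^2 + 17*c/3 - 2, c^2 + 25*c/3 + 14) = c + 6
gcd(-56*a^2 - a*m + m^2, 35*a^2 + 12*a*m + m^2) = 7*a + m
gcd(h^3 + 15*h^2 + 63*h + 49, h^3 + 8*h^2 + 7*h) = h^2 + 8*h + 7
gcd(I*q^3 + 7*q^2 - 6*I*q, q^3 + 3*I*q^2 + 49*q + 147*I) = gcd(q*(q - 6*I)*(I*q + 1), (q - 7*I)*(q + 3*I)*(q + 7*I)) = 1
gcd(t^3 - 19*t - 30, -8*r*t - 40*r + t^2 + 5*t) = 1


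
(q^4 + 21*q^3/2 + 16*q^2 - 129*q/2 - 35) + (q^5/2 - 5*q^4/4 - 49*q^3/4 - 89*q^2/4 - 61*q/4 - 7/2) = q^5/2 - q^4/4 - 7*q^3/4 - 25*q^2/4 - 319*q/4 - 77/2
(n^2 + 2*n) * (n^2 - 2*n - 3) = n^4 - 7*n^2 - 6*n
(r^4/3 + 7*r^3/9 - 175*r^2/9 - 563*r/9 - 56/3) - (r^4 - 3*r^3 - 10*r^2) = -2*r^4/3 + 34*r^3/9 - 85*r^2/9 - 563*r/9 - 56/3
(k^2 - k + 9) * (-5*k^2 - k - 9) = -5*k^4 + 4*k^3 - 53*k^2 - 81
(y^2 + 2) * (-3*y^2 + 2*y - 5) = -3*y^4 + 2*y^3 - 11*y^2 + 4*y - 10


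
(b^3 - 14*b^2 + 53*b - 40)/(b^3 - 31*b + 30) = (b - 8)/(b + 6)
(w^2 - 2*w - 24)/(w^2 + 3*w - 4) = (w - 6)/(w - 1)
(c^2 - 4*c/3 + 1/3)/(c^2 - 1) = (c - 1/3)/(c + 1)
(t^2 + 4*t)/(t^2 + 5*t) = (t + 4)/(t + 5)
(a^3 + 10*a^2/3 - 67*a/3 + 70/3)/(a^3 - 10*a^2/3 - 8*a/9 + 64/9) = 3*(3*a^2 + 16*a - 35)/(9*a^2 - 12*a - 32)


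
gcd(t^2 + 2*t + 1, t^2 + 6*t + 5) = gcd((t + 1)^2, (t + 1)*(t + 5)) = t + 1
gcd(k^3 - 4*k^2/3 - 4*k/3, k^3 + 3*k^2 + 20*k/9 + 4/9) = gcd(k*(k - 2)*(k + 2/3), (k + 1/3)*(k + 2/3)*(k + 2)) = k + 2/3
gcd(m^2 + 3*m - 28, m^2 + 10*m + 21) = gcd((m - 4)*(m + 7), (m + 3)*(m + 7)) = m + 7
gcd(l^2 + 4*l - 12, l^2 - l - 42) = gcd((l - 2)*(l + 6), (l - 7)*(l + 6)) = l + 6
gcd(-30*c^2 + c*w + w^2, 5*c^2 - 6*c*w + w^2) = -5*c + w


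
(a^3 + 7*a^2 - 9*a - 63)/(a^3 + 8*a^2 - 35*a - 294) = (a^2 - 9)/(a^2 + a - 42)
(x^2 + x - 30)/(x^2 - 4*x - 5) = (x + 6)/(x + 1)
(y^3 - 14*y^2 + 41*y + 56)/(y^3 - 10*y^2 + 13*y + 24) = (y - 7)/(y - 3)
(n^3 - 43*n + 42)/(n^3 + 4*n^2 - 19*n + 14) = (n - 6)/(n - 2)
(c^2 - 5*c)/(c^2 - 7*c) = (c - 5)/(c - 7)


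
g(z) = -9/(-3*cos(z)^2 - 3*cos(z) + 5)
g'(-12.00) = 352.90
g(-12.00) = -27.09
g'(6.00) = -52.75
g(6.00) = 13.93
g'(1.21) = 3.39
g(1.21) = -2.52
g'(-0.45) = -1838.60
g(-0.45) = 67.29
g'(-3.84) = -0.30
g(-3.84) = -1.63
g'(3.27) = 0.13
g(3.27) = -1.79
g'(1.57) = 1.08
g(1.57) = -1.80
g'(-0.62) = -126.36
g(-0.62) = -15.76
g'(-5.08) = 3.47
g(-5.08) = -2.55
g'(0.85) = 16.03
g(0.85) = -5.25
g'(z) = -9*(-6*sin(z)*cos(z) - 3*sin(z))/(-3*cos(z)^2 - 3*cos(z) + 5)^2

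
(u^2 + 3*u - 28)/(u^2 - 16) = (u + 7)/(u + 4)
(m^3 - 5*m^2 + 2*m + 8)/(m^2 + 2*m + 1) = (m^2 - 6*m + 8)/(m + 1)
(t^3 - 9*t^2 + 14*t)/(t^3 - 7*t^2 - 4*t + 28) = t/(t + 2)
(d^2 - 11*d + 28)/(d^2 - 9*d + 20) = (d - 7)/(d - 5)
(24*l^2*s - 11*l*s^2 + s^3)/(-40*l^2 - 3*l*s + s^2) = s*(-3*l + s)/(5*l + s)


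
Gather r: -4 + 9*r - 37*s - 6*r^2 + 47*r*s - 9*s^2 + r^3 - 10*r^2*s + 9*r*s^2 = r^3 + r^2*(-10*s - 6) + r*(9*s^2 + 47*s + 9) - 9*s^2 - 37*s - 4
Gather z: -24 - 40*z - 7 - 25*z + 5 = -65*z - 26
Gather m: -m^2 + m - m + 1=1 - m^2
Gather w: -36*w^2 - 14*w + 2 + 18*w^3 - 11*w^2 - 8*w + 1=18*w^3 - 47*w^2 - 22*w + 3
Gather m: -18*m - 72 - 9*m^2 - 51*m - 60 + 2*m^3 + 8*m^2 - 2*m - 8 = 2*m^3 - m^2 - 71*m - 140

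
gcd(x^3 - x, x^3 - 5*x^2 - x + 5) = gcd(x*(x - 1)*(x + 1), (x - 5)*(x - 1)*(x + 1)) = x^2 - 1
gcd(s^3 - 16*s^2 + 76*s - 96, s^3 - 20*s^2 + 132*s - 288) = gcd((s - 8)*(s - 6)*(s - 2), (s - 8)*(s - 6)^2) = s^2 - 14*s + 48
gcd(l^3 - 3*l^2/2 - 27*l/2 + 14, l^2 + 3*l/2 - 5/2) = l - 1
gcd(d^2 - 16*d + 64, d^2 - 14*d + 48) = d - 8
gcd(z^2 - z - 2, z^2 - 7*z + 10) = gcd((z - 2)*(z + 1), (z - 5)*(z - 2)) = z - 2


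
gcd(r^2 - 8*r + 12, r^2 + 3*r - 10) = r - 2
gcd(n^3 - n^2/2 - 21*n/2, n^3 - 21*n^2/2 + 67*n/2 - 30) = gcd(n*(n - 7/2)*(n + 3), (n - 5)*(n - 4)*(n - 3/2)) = 1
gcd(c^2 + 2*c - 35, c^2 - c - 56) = c + 7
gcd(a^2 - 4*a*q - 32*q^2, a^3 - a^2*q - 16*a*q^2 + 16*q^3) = a + 4*q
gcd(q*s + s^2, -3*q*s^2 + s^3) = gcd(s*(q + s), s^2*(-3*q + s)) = s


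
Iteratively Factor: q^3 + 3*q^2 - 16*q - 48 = (q - 4)*(q^2 + 7*q + 12) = (q - 4)*(q + 3)*(q + 4)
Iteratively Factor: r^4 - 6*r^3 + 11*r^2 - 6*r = (r)*(r^3 - 6*r^2 + 11*r - 6) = r*(r - 3)*(r^2 - 3*r + 2) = r*(r - 3)*(r - 2)*(r - 1)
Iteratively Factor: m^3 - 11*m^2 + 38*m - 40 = (m - 2)*(m^2 - 9*m + 20) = (m - 5)*(m - 2)*(m - 4)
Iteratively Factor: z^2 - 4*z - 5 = (z - 5)*(z + 1)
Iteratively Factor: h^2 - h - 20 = (h + 4)*(h - 5)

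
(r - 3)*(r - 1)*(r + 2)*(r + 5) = r^4 + 3*r^3 - 15*r^2 - 19*r + 30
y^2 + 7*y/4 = y*(y + 7/4)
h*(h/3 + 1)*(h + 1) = h^3/3 + 4*h^2/3 + h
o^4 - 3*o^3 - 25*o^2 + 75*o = o*(o - 5)*(o - 3)*(o + 5)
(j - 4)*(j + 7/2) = j^2 - j/2 - 14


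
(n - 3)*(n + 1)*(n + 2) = n^3 - 7*n - 6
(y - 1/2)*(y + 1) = y^2 + y/2 - 1/2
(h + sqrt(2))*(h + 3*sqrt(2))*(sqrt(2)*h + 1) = sqrt(2)*h^3 + 9*h^2 + 10*sqrt(2)*h + 6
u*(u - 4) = u^2 - 4*u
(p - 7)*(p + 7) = p^2 - 49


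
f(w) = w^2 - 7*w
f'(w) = 2*w - 7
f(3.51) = -12.25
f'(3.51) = 0.02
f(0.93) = -5.65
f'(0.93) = -5.14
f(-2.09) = 19.00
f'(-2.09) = -11.18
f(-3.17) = 32.24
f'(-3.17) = -13.34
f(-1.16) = 9.47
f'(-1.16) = -9.32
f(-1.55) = 13.25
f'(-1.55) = -10.10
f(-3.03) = 30.39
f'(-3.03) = -13.06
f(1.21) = -7.01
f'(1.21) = -4.58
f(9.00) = 18.00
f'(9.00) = 11.00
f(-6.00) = 78.00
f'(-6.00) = -19.00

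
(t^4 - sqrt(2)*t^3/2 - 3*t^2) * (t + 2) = t^5 - sqrt(2)*t^4/2 + 2*t^4 - 3*t^3 - sqrt(2)*t^3 - 6*t^2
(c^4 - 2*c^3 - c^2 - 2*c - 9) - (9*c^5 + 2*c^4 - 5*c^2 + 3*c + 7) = -9*c^5 - c^4 - 2*c^3 + 4*c^2 - 5*c - 16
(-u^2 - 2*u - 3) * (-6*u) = 6*u^3 + 12*u^2 + 18*u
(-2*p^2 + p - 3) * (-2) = 4*p^2 - 2*p + 6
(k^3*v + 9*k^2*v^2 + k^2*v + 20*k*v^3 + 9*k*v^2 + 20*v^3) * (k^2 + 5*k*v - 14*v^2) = k^5*v + 14*k^4*v^2 + k^4*v + 51*k^3*v^3 + 14*k^3*v^2 - 26*k^2*v^4 + 51*k^2*v^3 - 280*k*v^5 - 26*k*v^4 - 280*v^5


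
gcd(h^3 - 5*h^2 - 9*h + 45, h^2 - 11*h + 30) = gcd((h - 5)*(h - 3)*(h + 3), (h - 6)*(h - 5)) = h - 5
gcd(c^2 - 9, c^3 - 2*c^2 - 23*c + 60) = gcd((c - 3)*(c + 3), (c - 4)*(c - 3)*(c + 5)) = c - 3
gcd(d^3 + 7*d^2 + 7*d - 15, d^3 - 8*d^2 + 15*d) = 1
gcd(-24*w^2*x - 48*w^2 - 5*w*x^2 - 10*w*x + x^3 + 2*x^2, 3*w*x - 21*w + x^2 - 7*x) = 3*w + x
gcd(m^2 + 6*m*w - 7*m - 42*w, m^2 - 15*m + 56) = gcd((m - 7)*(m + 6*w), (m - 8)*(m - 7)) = m - 7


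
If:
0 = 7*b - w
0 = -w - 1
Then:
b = -1/7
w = -1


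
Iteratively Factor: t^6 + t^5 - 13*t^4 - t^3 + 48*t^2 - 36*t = (t)*(t^5 + t^4 - 13*t^3 - t^2 + 48*t - 36) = t*(t - 1)*(t^4 + 2*t^3 - 11*t^2 - 12*t + 36) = t*(t - 1)*(t + 3)*(t^3 - t^2 - 8*t + 12) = t*(t - 2)*(t - 1)*(t + 3)*(t^2 + t - 6) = t*(t - 2)*(t - 1)*(t + 3)^2*(t - 2)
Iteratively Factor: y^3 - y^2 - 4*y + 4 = (y - 2)*(y^2 + y - 2) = (y - 2)*(y - 1)*(y + 2)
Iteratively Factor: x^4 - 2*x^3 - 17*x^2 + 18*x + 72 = (x + 2)*(x^3 - 4*x^2 - 9*x + 36) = (x + 2)*(x + 3)*(x^2 - 7*x + 12) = (x - 4)*(x + 2)*(x + 3)*(x - 3)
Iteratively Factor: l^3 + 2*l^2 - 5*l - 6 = (l - 2)*(l^2 + 4*l + 3) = (l - 2)*(l + 1)*(l + 3)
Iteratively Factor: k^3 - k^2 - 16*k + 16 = (k - 1)*(k^2 - 16) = (k - 1)*(k + 4)*(k - 4)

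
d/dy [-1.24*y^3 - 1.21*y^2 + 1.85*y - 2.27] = -3.72*y^2 - 2.42*y + 1.85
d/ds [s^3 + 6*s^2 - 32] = 3*s*(s + 4)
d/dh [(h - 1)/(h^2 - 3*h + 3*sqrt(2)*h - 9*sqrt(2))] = (h^2 - 3*h + 3*sqrt(2)*h - (h - 1)*(2*h - 3 + 3*sqrt(2)) - 9*sqrt(2))/(h^2 - 3*h + 3*sqrt(2)*h - 9*sqrt(2))^2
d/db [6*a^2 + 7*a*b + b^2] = 7*a + 2*b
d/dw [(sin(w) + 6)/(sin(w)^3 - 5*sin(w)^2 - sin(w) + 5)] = (-2*sin(w)^3 - 13*sin(w)^2 + 60*sin(w) + 11)/((sin(w) - 5)^2*cos(w)^3)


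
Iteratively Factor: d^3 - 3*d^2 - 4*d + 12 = (d - 2)*(d^2 - d - 6) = (d - 2)*(d + 2)*(d - 3)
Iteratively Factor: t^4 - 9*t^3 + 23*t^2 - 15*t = (t - 3)*(t^3 - 6*t^2 + 5*t) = (t - 5)*(t - 3)*(t^2 - t) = t*(t - 5)*(t - 3)*(t - 1)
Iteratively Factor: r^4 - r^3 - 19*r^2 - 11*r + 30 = (r + 3)*(r^3 - 4*r^2 - 7*r + 10) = (r - 5)*(r + 3)*(r^2 + r - 2) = (r - 5)*(r + 2)*(r + 3)*(r - 1)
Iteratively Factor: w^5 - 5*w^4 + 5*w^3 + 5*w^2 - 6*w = (w + 1)*(w^4 - 6*w^3 + 11*w^2 - 6*w) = (w - 2)*(w + 1)*(w^3 - 4*w^2 + 3*w) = w*(w - 2)*(w + 1)*(w^2 - 4*w + 3) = w*(w - 3)*(w - 2)*(w + 1)*(w - 1)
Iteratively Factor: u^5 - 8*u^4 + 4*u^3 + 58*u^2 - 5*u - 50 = (u - 5)*(u^4 - 3*u^3 - 11*u^2 + 3*u + 10) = (u - 5)*(u - 1)*(u^3 - 2*u^2 - 13*u - 10) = (u - 5)*(u - 1)*(u + 1)*(u^2 - 3*u - 10) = (u - 5)^2*(u - 1)*(u + 1)*(u + 2)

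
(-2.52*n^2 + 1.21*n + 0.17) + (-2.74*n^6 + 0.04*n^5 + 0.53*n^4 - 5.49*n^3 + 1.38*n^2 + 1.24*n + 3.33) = -2.74*n^6 + 0.04*n^5 + 0.53*n^4 - 5.49*n^3 - 1.14*n^2 + 2.45*n + 3.5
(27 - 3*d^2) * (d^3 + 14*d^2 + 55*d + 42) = -3*d^5 - 42*d^4 - 138*d^3 + 252*d^2 + 1485*d + 1134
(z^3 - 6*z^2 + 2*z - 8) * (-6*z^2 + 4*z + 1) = -6*z^5 + 40*z^4 - 35*z^3 + 50*z^2 - 30*z - 8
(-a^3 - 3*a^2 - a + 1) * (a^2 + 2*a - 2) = -a^5 - 5*a^4 - 5*a^3 + 5*a^2 + 4*a - 2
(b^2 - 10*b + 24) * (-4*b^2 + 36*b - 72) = -4*b^4 + 76*b^3 - 528*b^2 + 1584*b - 1728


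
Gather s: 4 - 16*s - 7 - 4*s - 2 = -20*s - 5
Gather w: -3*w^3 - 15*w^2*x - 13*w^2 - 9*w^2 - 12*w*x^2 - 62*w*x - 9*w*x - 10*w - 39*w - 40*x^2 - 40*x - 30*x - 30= -3*w^3 + w^2*(-15*x - 22) + w*(-12*x^2 - 71*x - 49) - 40*x^2 - 70*x - 30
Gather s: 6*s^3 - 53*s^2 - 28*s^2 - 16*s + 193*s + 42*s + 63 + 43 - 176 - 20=6*s^3 - 81*s^2 + 219*s - 90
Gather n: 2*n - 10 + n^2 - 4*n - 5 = n^2 - 2*n - 15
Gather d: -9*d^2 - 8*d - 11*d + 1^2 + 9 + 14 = -9*d^2 - 19*d + 24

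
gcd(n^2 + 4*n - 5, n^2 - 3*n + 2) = n - 1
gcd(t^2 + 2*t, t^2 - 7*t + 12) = 1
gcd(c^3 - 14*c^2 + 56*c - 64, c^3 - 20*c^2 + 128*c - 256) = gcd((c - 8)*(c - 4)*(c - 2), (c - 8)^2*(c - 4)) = c^2 - 12*c + 32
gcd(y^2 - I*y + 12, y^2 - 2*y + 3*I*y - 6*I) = y + 3*I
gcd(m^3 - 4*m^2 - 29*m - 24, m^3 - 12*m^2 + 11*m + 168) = m^2 - 5*m - 24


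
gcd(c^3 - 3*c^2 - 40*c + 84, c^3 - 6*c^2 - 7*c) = c - 7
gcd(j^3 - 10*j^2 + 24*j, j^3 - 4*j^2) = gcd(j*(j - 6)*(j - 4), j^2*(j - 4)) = j^2 - 4*j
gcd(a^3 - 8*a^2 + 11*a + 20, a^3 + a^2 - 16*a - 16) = a^2 - 3*a - 4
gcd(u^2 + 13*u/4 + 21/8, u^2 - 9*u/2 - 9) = u + 3/2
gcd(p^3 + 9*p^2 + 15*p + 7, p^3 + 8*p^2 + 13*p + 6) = p^2 + 2*p + 1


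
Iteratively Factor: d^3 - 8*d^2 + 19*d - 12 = (d - 4)*(d^2 - 4*d + 3) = (d - 4)*(d - 3)*(d - 1)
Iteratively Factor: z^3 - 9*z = (z + 3)*(z^2 - 3*z) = (z - 3)*(z + 3)*(z)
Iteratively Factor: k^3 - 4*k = (k)*(k^2 - 4) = k*(k - 2)*(k + 2)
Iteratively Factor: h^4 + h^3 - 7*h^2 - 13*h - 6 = (h + 1)*(h^3 - 7*h - 6) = (h + 1)^2*(h^2 - h - 6) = (h - 3)*(h + 1)^2*(h + 2)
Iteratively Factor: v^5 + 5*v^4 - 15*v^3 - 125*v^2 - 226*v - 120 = (v + 4)*(v^4 + v^3 - 19*v^2 - 49*v - 30) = (v + 1)*(v + 4)*(v^3 - 19*v - 30) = (v - 5)*(v + 1)*(v + 4)*(v^2 + 5*v + 6) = (v - 5)*(v + 1)*(v + 2)*(v + 4)*(v + 3)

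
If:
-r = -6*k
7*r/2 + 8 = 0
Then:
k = -8/21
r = -16/7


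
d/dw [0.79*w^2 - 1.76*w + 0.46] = 1.58*w - 1.76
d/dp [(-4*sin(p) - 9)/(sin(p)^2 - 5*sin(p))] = (4*cos(p) + 18/tan(p) - 45*cos(p)/sin(p)^2)/(sin(p) - 5)^2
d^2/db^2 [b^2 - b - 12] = 2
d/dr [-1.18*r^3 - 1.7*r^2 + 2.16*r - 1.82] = -3.54*r^2 - 3.4*r + 2.16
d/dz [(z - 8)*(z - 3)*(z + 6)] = 3*z^2 - 10*z - 42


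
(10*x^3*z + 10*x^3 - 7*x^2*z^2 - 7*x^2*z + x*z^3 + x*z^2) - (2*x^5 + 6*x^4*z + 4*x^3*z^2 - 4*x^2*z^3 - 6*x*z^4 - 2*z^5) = -2*x^5 - 6*x^4*z - 4*x^3*z^2 + 10*x^3*z + 10*x^3 + 4*x^2*z^3 - 7*x^2*z^2 - 7*x^2*z + 6*x*z^4 + x*z^3 + x*z^2 + 2*z^5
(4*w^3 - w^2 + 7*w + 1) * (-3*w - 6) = -12*w^4 - 21*w^3 - 15*w^2 - 45*w - 6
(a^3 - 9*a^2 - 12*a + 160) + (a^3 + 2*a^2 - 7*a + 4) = 2*a^3 - 7*a^2 - 19*a + 164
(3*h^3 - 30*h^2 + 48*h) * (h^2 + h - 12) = 3*h^5 - 27*h^4 - 18*h^3 + 408*h^2 - 576*h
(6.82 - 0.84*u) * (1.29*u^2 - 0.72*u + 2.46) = -1.0836*u^3 + 9.4026*u^2 - 6.9768*u + 16.7772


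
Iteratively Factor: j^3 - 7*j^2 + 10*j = (j - 2)*(j^2 - 5*j) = (j - 5)*(j - 2)*(j)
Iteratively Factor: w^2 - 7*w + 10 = (w - 2)*(w - 5)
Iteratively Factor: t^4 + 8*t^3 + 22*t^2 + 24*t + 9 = (t + 3)*(t^3 + 5*t^2 + 7*t + 3) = (t + 1)*(t + 3)*(t^2 + 4*t + 3) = (t + 1)^2*(t + 3)*(t + 3)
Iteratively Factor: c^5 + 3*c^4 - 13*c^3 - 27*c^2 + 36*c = (c + 3)*(c^4 - 13*c^2 + 12*c) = c*(c + 3)*(c^3 - 13*c + 12) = c*(c - 1)*(c + 3)*(c^2 + c - 12) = c*(c - 3)*(c - 1)*(c + 3)*(c + 4)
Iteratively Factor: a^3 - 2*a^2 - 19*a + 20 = (a - 1)*(a^2 - a - 20) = (a - 5)*(a - 1)*(a + 4)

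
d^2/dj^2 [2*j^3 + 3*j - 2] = 12*j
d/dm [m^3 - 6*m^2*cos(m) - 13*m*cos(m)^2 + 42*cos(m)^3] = 6*m^2*sin(m) + 3*m^2 + 13*m*sin(2*m) - 12*m*cos(m) - 126*sin(m)*cos(m)^2 - 13*cos(m)^2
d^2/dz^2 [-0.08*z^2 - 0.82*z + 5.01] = -0.160000000000000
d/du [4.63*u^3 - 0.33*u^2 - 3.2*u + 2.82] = 13.89*u^2 - 0.66*u - 3.2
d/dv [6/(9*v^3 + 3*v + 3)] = 2*(-9*v^2 - 1)/(3*v^3 + v + 1)^2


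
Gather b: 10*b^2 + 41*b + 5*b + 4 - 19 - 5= 10*b^2 + 46*b - 20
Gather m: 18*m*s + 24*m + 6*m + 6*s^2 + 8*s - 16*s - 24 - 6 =m*(18*s + 30) + 6*s^2 - 8*s - 30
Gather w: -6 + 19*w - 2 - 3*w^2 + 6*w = -3*w^2 + 25*w - 8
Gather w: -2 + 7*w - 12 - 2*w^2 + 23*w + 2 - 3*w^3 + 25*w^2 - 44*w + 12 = -3*w^3 + 23*w^2 - 14*w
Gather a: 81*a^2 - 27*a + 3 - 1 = 81*a^2 - 27*a + 2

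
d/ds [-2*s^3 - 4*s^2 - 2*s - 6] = -6*s^2 - 8*s - 2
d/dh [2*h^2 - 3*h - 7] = 4*h - 3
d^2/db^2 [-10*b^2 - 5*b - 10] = -20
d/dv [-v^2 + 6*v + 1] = 6 - 2*v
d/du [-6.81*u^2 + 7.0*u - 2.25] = 7.0 - 13.62*u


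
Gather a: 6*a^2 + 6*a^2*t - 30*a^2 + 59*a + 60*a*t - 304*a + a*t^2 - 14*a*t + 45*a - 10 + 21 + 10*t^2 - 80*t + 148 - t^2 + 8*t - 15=a^2*(6*t - 24) + a*(t^2 + 46*t - 200) + 9*t^2 - 72*t + 144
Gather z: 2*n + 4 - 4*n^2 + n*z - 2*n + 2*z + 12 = -4*n^2 + z*(n + 2) + 16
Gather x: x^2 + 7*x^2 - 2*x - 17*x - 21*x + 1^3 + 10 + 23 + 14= 8*x^2 - 40*x + 48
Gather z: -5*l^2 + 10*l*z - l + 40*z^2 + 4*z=-5*l^2 - l + 40*z^2 + z*(10*l + 4)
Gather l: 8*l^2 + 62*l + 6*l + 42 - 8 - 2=8*l^2 + 68*l + 32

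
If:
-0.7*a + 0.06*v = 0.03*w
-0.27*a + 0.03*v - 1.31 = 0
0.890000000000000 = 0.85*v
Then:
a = -4.74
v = 1.05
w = 112.59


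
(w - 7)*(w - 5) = w^2 - 12*w + 35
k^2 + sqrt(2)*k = k*(k + sqrt(2))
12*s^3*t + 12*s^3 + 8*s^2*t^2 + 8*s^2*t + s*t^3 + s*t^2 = (2*s + t)*(6*s + t)*(s*t + s)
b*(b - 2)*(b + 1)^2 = b^4 - 3*b^2 - 2*b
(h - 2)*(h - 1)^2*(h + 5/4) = h^4 - 11*h^3/4 + 17*h/4 - 5/2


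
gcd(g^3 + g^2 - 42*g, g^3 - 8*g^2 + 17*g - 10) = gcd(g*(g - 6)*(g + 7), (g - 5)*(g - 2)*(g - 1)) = 1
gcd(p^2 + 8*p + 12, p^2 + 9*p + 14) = p + 2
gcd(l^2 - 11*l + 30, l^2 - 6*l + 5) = l - 5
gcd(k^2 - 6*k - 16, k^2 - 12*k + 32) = k - 8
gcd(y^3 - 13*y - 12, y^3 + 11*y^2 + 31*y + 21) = y^2 + 4*y + 3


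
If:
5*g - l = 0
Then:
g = l/5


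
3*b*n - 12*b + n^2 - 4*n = (3*b + n)*(n - 4)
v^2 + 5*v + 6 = (v + 2)*(v + 3)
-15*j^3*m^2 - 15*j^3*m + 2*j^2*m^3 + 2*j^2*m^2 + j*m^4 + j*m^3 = m*(-3*j + m)*(5*j + m)*(j*m + j)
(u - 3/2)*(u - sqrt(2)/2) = u^2 - 3*u/2 - sqrt(2)*u/2 + 3*sqrt(2)/4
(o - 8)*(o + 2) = o^2 - 6*o - 16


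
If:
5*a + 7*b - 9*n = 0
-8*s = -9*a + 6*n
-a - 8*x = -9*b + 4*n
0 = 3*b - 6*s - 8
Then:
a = 624*x/49 - 1696/147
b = 408*x/49 - 928/147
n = 664*x/49 - 1664/147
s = 204*x/49 - 220/49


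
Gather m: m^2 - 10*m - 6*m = m^2 - 16*m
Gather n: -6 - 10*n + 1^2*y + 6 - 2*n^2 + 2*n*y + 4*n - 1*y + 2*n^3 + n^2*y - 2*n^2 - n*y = 2*n^3 + n^2*(y - 4) + n*(y - 6)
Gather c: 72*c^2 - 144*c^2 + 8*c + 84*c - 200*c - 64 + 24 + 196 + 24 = -72*c^2 - 108*c + 180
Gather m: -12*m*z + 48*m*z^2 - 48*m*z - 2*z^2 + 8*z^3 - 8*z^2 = m*(48*z^2 - 60*z) + 8*z^3 - 10*z^2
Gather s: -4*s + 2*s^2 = 2*s^2 - 4*s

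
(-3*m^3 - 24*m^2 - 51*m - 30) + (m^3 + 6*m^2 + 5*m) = -2*m^3 - 18*m^2 - 46*m - 30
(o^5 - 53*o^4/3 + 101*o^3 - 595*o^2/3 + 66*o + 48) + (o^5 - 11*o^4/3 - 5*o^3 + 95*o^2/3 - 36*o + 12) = 2*o^5 - 64*o^4/3 + 96*o^3 - 500*o^2/3 + 30*o + 60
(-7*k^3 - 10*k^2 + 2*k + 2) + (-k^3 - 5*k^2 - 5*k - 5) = -8*k^3 - 15*k^2 - 3*k - 3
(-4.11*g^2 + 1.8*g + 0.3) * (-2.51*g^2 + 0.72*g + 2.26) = 10.3161*g^4 - 7.4772*g^3 - 8.7456*g^2 + 4.284*g + 0.678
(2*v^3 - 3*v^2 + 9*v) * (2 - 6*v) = -12*v^4 + 22*v^3 - 60*v^2 + 18*v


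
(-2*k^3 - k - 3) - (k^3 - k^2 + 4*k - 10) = -3*k^3 + k^2 - 5*k + 7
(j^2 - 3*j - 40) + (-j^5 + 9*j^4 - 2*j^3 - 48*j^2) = -j^5 + 9*j^4 - 2*j^3 - 47*j^2 - 3*j - 40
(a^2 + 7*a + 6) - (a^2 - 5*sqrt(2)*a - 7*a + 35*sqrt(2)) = 5*sqrt(2)*a + 14*a - 35*sqrt(2) + 6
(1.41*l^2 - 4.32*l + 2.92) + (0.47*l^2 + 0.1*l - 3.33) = 1.88*l^2 - 4.22*l - 0.41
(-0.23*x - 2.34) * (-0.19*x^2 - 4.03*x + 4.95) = 0.0437*x^3 + 1.3715*x^2 + 8.2917*x - 11.583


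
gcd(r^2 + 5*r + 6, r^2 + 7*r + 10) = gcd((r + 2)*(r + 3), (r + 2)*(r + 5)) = r + 2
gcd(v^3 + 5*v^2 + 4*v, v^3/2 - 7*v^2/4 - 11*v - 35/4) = v + 1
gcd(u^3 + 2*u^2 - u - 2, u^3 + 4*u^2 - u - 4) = u^2 - 1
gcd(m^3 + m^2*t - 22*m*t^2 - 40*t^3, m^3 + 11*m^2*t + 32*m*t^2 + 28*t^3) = m + 2*t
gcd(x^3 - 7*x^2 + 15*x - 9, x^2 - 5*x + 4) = x - 1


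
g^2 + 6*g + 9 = (g + 3)^2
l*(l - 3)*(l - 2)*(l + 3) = l^4 - 2*l^3 - 9*l^2 + 18*l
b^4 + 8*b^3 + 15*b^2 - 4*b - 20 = (b - 1)*(b + 2)^2*(b + 5)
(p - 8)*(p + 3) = p^2 - 5*p - 24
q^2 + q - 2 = (q - 1)*(q + 2)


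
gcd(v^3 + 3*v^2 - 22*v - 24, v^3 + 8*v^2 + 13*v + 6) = v^2 + 7*v + 6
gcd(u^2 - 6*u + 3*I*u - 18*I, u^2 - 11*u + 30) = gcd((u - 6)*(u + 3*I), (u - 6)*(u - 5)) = u - 6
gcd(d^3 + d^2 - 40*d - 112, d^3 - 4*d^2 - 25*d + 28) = d^2 - 3*d - 28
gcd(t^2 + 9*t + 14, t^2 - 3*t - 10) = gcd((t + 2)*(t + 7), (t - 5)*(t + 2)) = t + 2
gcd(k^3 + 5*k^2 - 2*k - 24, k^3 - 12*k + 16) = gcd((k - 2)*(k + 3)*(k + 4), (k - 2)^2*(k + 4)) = k^2 + 2*k - 8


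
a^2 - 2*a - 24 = (a - 6)*(a + 4)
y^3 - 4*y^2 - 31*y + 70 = (y - 7)*(y - 2)*(y + 5)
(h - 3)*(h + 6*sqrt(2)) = h^2 - 3*h + 6*sqrt(2)*h - 18*sqrt(2)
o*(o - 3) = o^2 - 3*o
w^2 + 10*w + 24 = (w + 4)*(w + 6)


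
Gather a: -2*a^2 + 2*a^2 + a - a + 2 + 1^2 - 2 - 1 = 0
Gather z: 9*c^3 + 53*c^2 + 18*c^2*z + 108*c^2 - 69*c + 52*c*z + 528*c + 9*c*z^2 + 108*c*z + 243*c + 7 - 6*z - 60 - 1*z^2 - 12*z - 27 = 9*c^3 + 161*c^2 + 702*c + z^2*(9*c - 1) + z*(18*c^2 + 160*c - 18) - 80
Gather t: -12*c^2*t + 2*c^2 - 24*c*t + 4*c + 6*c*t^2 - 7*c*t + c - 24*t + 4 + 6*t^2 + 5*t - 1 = 2*c^2 + 5*c + t^2*(6*c + 6) + t*(-12*c^2 - 31*c - 19) + 3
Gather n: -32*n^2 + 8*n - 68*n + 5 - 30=-32*n^2 - 60*n - 25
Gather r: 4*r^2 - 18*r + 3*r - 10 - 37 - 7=4*r^2 - 15*r - 54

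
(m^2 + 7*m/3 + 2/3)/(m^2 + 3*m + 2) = (m + 1/3)/(m + 1)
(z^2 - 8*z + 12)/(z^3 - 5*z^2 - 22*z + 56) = (z - 6)/(z^2 - 3*z - 28)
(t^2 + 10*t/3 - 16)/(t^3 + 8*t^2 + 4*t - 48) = (t - 8/3)/(t^2 + 2*t - 8)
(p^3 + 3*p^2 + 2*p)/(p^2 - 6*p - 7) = p*(p + 2)/(p - 7)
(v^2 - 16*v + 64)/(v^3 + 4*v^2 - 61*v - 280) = (v - 8)/(v^2 + 12*v + 35)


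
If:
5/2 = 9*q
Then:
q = 5/18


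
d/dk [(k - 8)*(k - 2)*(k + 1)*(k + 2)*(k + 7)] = 5*k^4 - 183*k^2 - 112*k + 228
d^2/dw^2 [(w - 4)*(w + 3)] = 2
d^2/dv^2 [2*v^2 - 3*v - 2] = 4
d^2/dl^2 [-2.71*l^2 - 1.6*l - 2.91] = -5.42000000000000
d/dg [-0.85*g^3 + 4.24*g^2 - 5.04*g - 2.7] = -2.55*g^2 + 8.48*g - 5.04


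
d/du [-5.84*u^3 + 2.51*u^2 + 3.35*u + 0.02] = -17.52*u^2 + 5.02*u + 3.35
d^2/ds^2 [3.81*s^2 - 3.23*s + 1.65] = 7.62000000000000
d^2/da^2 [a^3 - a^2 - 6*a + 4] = 6*a - 2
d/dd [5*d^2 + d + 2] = 10*d + 1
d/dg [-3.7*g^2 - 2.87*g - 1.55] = -7.4*g - 2.87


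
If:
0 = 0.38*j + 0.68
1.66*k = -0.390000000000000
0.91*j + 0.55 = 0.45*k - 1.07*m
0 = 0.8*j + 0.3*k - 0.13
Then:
No Solution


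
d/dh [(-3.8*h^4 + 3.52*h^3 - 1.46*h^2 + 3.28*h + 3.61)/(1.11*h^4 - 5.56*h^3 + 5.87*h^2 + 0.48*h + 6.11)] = (17.2208*h^6 - 41.3708*h^5 - 3.84960000000001*h^4 - 69.0476*h^3 + 104.782*h^2 - 60.2226*h + 18.308)/(1.2321*h^8 - 12.3432*h^7 + 43.945*h^6 - 64.2088*h^5 + 42.6835*h^4 - 62.308*h^3 + 71.9618*h^2 + 5.8656*h + 37.3321)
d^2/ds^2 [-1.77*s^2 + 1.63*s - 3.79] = -3.54000000000000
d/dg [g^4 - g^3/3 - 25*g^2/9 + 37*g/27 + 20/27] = 4*g^3 - g^2 - 50*g/9 + 37/27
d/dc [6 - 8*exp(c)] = -8*exp(c)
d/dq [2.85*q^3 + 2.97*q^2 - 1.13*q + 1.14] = 8.55*q^2 + 5.94*q - 1.13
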